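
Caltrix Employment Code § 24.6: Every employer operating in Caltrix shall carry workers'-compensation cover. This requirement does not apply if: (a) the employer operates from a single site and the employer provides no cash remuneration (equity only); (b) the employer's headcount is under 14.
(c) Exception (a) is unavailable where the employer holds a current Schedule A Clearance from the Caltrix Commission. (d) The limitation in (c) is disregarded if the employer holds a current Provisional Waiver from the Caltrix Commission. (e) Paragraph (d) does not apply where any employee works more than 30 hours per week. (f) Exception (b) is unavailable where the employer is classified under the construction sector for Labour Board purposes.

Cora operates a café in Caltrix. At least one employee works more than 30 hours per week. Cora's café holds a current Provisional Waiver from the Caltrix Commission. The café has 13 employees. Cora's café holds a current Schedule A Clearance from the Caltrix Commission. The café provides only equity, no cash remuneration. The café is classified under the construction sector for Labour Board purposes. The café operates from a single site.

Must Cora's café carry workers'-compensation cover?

Yes — Cora's café must carry workers'-compensation cover.

All of (a)'s requirements are met (the employer operates from a single site; remuneration is equity-only). But applying paragraphs (c)–(e): (c) is engaged — a current Schedule A Clearance is held. (d) operates (a current Provisional Waiver is held), but is overridden by (e): (e) operates against (d): at least one employee exceeds 30 hours/week. (a) is therefore removed.
Exception (b) is satisfied on its face — the employer's headcount is 13, under the 14 limit. Turning to paragraph (f): (f) operates against (b): the café is classified under the construction sector. (b) is therefore removed.
None of the exceptions is available; § 24.6 applies in full.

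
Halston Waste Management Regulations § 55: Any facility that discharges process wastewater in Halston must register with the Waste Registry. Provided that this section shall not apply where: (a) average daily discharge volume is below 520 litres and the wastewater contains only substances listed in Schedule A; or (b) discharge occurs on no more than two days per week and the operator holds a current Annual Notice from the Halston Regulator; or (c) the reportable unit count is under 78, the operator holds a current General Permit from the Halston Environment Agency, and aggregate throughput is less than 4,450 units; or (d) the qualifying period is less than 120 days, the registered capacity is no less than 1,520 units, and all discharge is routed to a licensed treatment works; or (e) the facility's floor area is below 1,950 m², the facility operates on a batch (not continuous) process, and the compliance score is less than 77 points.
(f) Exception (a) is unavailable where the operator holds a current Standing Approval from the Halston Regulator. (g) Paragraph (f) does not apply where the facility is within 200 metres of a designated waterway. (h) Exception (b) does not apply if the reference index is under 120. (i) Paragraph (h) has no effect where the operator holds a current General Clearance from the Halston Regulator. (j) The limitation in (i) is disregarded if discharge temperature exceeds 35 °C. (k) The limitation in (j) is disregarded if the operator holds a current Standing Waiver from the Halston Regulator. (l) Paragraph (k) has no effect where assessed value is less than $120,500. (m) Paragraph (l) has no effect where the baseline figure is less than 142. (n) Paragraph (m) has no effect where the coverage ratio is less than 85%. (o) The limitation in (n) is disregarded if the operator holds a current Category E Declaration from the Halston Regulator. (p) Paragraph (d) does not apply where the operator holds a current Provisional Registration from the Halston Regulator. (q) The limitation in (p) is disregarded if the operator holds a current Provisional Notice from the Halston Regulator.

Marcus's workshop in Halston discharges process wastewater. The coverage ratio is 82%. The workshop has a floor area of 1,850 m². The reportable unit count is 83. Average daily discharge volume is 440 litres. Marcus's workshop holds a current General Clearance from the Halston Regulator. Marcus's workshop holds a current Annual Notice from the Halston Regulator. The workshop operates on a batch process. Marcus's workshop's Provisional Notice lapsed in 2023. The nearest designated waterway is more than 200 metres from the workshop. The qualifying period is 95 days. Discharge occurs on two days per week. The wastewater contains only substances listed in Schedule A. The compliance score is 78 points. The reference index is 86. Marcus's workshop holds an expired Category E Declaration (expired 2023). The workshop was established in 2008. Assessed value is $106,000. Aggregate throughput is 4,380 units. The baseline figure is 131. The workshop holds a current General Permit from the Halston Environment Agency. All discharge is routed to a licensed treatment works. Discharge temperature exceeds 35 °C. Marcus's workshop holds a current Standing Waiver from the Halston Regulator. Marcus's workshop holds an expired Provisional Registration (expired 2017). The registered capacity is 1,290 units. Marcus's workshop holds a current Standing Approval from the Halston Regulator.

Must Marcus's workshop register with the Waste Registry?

All of (a)'s requirements are met (average daily discharge volume is 440 litres, below the 520 litres limit; the wastewater is Schedule-A-only). Turning to paragraphs (f)–(g): (f) is engaged — a current Standing Approval is held. (g), which would lift (f), is not triggered — the workshop is more than 200 m from any designated waterway. Exception (a) does not apply.
All of (b)'s requirements are met (discharge occurs on no more than two days per week; a current Annual Notice is held). However, paragraphs (h)–(o) must be considered: (h) operates against (b): the reference index is 86, under the 120 limit. (i) operates (a current General Clearance is held), but is itself disapplied by (j): (j) is triggered — discharge temperature exceeds 35 °C. (k) applies (a current Standing Waiver is held), but is set aside by (l): (l) operates against (k): assessed value is $106,000, less than the $120,500 limit. (m) would limit (l) — the baseline figure is 131, less than the 142 limit — but (n) sets (m) aside: (n) operates against (m): the coverage ratio is 82%, less than the 85% limit. (o), which would lift (n), is inapplicable — there is no Category E Declaration in force. (b) is therefore removed.
Exception (c) requires that the reportable unit count is under 78; but the reportable unit count is 83, not under 78, so (c) is unavailable.
Exception (d) does not apply: the registered capacity is 1,290 units, short of 1,520 units.
Exception (e) does not apply: the compliance score is 78 points, not less than 77 points.
None of the exceptions is available; § 55 applies in full.

Yes — Marcus's workshop must register with the Waste Registry.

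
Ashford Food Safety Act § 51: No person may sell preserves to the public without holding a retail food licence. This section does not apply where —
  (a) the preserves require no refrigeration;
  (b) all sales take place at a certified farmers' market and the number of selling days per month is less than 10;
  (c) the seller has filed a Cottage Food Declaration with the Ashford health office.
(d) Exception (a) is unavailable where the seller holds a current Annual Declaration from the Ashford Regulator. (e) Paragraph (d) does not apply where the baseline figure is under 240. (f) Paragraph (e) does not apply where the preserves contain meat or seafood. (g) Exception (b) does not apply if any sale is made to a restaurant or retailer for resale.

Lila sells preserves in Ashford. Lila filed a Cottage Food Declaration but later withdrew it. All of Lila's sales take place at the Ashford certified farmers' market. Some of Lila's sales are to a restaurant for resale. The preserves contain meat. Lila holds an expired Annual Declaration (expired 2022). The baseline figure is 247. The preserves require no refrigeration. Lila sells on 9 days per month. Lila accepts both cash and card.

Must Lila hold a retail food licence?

All of (a)'s requirements are met (the preserves are shelf-stable). Under paragraphs (d)–(f): (d) does not operate here — no current Annual Declaration is held. (a) remains available.
Exception (b)'s conditions are all satisfied: all sales are at a certified farmers' market; the number of selling days per month is 9, less than the 10 limit. But applying paragraph (g): (g) operates against (b): some sales are to a restaurant for resale. (b) is therefore removed.
Exception (c) requires that the seller has filed a Cottage Food Declaration with the Ashford health office; but the Cottage Food Declaration was withdrawn, so (c) is unavailable.

No — exception (a) applies; Lila is not required to hold a retail food licence.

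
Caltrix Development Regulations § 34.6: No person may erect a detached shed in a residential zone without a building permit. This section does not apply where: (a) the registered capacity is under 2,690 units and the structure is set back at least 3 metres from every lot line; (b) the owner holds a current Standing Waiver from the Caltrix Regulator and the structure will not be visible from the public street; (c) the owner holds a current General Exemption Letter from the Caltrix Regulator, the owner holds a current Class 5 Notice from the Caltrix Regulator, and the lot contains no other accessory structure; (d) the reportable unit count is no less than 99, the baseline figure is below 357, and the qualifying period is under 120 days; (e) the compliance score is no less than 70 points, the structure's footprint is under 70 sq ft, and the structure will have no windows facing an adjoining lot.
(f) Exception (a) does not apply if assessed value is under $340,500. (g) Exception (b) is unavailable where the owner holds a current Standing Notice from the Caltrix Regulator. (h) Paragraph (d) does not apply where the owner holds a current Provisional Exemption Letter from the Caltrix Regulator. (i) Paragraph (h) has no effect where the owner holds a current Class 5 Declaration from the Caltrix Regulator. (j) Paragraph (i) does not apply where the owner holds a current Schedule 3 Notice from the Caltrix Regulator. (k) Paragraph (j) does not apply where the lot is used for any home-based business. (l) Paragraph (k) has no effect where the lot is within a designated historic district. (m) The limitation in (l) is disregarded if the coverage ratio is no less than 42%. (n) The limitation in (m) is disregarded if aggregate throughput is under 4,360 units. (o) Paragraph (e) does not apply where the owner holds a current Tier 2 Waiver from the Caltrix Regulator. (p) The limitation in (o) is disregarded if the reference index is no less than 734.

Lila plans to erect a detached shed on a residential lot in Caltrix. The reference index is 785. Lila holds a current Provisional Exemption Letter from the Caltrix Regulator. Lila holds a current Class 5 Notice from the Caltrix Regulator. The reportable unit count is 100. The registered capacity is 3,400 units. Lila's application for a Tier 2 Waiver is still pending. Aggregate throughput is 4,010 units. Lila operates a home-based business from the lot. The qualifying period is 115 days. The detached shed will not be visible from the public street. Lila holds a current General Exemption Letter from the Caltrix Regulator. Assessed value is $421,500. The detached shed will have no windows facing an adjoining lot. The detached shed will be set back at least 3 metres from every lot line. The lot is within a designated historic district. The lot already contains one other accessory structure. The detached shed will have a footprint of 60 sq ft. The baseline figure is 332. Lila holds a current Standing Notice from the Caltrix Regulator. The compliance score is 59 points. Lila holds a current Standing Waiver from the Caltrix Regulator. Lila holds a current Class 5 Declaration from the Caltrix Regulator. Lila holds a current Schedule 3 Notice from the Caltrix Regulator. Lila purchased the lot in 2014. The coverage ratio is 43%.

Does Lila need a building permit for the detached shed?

Exception (a) fails — the registered capacity is 3,400 units, not under 2,690 units.
Exception (b)'s conditions are all satisfied: a current Standing Waiver is held; the structure will not be visible from the street. However, paragraph (g) must be considered: (g) is triggered — a current Standing Notice is held. Exception (b) does not apply.
Exception (c) does not apply: the lot already has another accessory structure.
Exception (d) is satisfied on its face — the reportable unit count is 100, meeting the 99 threshold; the baseline figure is 332, below the 357 limit; the qualifying period is 115 days, under the 120 days limit. But: (h) operates — a current Provisional Exemption Letter is held. (i) would limit (h) — a current Class 5 Declaration is held — but (j) sets (i) aside: (j) applies — a current Schedule 3 Notice is held. (k) would limit (j) — a home-based business operates on the lot — but (l) sets (k) aside: (l) operates against (k): the lot is in a historic district. (m) would limit (l) — the coverage ratio is 43%, meeting the 42% threshold — but (n) sets (m) aside: (n) is triggered — aggregate throughput is 4,010 units, under the 4,360 units limit. (d) is therefore removed.
Exception (e) does not apply: the compliance score is 59 points, short of 70 points.
None of the exceptions is available; § 34.6 applies in full.

Yes — Lila must obtain a building permit.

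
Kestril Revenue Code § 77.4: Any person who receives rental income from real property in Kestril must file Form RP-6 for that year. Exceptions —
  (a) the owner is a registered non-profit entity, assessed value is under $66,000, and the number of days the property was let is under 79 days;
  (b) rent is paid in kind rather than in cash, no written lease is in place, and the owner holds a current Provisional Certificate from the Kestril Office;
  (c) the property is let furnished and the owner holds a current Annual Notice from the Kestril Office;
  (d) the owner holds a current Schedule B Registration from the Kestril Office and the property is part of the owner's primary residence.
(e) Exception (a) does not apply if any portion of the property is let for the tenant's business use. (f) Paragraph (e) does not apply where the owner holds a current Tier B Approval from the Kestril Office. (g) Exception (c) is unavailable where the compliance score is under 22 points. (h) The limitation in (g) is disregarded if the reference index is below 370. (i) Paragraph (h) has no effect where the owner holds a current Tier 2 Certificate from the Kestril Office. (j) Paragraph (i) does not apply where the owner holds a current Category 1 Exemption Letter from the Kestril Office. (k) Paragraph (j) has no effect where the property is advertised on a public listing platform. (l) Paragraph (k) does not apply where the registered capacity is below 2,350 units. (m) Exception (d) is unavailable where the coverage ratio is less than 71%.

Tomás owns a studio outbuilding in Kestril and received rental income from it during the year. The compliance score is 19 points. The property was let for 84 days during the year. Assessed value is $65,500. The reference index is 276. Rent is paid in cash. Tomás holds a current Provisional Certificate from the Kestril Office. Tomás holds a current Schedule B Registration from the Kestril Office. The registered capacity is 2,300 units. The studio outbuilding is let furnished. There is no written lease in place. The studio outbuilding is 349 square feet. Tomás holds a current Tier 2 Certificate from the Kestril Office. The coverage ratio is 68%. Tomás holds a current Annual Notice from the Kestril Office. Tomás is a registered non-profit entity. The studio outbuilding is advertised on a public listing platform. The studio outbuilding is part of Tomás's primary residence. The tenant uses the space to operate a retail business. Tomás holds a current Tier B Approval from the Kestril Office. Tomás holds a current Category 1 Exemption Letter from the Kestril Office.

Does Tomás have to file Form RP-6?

Exception (a) does not apply: the number of days the property was let is 84 days, not under 79 days.
Exception (b) does not apply: rent is paid in cash.
All of (c)'s requirements are met (the property is let furnished; a current Annual Notice is held). Considering the limiting provisions: (g) operates (the compliance score is 19 points, under the 22 points limit), but yields to (h): (h) operates against (g): the reference index is 276, below the 370 limit. (i) would limit (h) — a current Tier 2 Certificate is held — but (j) sets (i) aside: (j) applies — a current Category 1 Exemption Letter is held. (k) is triggered (the property is publicly advertised), but is overridden by (l): (l) operates against (k): the registered capacity is 2,300 units, below the 2,350 units limit. So (c) applies.
Exception (d)'s conditions are all satisfied: a current Schedule B Registration is held; the studio outbuilding is part of the primary residence. Turning to paragraph (m): (m) operates against (d): the coverage ratio is 68%, less than the 71% limit. Exception (d) does not apply.

No — exception (c) applies; Tomás is not required to file Form RP-6.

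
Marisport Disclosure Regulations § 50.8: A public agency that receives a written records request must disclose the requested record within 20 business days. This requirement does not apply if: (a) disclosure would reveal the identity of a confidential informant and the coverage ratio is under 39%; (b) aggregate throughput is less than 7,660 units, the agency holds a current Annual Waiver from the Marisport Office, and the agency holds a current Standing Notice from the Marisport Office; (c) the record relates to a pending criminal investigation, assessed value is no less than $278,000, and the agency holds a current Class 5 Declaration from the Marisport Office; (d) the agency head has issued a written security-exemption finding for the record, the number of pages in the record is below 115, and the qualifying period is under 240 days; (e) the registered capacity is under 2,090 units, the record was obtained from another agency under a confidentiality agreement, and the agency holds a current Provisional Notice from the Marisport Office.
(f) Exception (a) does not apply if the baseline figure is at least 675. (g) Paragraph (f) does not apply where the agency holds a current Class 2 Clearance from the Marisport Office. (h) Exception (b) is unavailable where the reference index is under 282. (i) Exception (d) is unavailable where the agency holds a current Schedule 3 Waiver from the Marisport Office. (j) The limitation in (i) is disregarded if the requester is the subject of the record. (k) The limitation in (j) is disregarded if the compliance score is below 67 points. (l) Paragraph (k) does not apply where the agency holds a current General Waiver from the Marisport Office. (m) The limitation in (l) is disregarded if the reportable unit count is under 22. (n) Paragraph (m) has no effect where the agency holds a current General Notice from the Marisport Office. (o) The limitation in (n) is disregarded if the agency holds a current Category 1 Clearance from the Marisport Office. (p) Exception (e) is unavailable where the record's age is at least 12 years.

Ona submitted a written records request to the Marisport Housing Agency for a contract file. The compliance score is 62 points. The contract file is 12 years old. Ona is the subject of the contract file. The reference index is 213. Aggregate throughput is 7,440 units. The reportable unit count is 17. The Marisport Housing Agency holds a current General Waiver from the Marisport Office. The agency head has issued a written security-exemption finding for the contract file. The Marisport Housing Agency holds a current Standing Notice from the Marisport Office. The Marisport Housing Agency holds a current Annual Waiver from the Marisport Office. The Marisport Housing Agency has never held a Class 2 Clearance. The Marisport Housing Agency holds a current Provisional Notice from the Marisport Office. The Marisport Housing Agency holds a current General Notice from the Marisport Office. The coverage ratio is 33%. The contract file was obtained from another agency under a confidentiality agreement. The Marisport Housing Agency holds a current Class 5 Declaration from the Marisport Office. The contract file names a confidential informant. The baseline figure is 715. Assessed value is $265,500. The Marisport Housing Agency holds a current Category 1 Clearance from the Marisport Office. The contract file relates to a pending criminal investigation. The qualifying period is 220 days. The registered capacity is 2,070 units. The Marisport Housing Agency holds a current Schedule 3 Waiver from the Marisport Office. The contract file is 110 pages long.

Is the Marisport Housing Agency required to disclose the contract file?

Yes — the Marisport Housing Agency must disclose the contract file.

Exception (a)'s conditions are all satisfied: the contract file names a confidential informant; the coverage ratio is 33%, under the 39% limit. But applying paragraphs (f)–(g): (f) applies — the baseline figure is 715, meeting the 675 threshold. (g), which would lift (f), is not engaged — no current Class 2 Clearance is held. Exception (a) does not apply.
Exception (b): aggregate throughput is 7,440 units, less than the 7,660 units limit; a current Annual Waiver is held; a current Standing Notice is held — every condition holds. Turning to paragraph (h): (h) operates against (b): the reference index is 213, under the 282 limit. (b) is therefore removed.
Exception (c) fails — assessed value is $265,500, short of $278,000.
Exception (d) is satisfied on its face — a written security-exemption finding has been issued; the number of pages in the record is 110, below the 115 limit; the qualifying period is 220 days, under the 240 days limit. However, paragraphs (i)–(o) must be considered: (i) is triggered — a current Schedule 3 Waiver is held. (j) would limit (i) — Ona is the subject of the contract file — but (k) sets (j) aside: (k) operates against (j): the compliance score is 62 points, below the 67 points limit. (l) would limit (k) — a current General Waiver is held — but (m) sets (l) aside: (m) applies — the reportable unit count is 17, under the 22 limit. (n) would limit (m) — a current General Notice is held — but (o) sets (n) aside: (o) operates against (n): a current Category 1 Clearance is held. (d) is therefore removed.
Exception (e)'s conditions are all satisfied: the registered capacity is 2,070 units, under the 2,090 units limit; the contract file was obtained under a confidentiality agreement; a current Provisional Notice is held. Turning to paragraph (p): (p) is triggered — the record's age is 12 years, meeting the 12 years threshold. Exception (e) does not apply.
No exception is made out. the Marisport Housing Agency falls within the general rule.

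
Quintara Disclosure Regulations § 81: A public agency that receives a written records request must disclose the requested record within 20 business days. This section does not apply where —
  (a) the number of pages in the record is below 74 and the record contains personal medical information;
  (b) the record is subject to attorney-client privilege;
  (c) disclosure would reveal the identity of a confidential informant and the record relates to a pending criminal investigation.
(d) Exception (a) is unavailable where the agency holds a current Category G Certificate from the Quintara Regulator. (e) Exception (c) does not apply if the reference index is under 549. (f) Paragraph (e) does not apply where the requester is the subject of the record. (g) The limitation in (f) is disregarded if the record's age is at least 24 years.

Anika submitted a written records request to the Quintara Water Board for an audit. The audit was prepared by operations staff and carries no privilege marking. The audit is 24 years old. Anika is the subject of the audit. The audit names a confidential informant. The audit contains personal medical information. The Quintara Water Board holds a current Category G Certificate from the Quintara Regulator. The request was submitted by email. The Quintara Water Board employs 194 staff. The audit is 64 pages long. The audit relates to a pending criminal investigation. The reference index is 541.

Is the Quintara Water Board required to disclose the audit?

Yes — the Quintara Water Board must disclose the audit.

Exception (a) is satisfied on its face — the number of pages in the record is 64, below the 74 limit; the audit contains personal medical information. However, paragraph (d) must be considered: (d) operates against (a): a current Category G Certificate is held. (a) is therefore removed.
Exception (b) fails — the audit carries no privilege marking.
All of (c)'s requirements are met (the audit names a confidential informant; the audit relates to a pending investigation). Turning to paragraphs (e)–(g): (e) operates against (c): the reference index is 541, under the 549 limit. (f) would limit (e) — Anika is the subject of the audit — but (g) sets (f) aside: (g) operates — the record's age is 24 years, meeting the 24 years threshold. (c) is therefore removed.
No exception displaces § 81.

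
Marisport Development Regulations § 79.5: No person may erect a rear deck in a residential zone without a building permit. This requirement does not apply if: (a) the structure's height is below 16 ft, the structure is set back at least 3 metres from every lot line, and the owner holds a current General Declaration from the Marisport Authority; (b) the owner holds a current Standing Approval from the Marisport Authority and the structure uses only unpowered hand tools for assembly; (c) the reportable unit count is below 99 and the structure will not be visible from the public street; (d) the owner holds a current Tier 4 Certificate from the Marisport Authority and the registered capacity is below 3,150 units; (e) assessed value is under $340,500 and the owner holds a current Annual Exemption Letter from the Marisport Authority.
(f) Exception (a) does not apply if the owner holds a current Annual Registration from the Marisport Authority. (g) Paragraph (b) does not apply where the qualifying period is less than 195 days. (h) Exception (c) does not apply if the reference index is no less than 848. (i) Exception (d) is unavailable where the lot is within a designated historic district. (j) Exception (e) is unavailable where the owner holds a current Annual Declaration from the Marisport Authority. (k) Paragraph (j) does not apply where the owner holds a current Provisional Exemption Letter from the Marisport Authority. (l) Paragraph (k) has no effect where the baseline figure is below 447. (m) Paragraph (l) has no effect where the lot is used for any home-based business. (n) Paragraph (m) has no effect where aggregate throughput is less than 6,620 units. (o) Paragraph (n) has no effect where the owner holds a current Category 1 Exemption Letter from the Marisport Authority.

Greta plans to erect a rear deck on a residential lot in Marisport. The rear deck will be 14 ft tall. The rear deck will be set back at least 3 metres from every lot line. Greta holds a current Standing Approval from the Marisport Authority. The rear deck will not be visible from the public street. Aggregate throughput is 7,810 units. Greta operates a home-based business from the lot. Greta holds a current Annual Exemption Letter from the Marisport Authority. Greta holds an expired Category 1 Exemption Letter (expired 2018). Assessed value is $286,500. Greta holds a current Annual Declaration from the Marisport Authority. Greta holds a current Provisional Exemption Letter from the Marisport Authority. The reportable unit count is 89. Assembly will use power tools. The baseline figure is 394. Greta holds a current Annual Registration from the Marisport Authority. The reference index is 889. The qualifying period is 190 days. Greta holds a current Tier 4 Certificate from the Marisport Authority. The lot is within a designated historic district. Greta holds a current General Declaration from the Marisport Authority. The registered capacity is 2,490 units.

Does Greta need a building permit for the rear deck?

Exception (a)'s conditions are all satisfied: the structure's height is 14 ft, below the 16 ft limit; the setback is at least 3 m on every side; a current General Declaration is held. Turning to paragraph (f): (f) operates against (a): a current Annual Registration is held. Exception (a) does not apply.
Exception (b) requires that the structure uses only unpowered hand tools for assembly; but assembly uses power tools, so (b) is unavailable.
Exception (c) is satisfied on its face — the reportable unit count is 89, below the 99 limit; the structure will not be visible from the street. However, paragraph (h) must be considered: (h) operates against (c): the reference index is 889, meeting the 848 threshold. (c) is therefore removed.
All of (d)'s requirements are met (a current Tier 4 Certificate is held; the registered capacity is 2,490 units, below the 3,150 units limit). But applying paragraph (i): (i) is engaged — the lot is in a historic district. So (d) is unavailable.
All of (e)'s requirements are met (assessed value is $286,500, under the $340,500 limit; a current Annual Exemption Letter is held). As to paragraphs (j)–(o): (j) operates (a current Annual Declaration is held), but is set aside by (k): (k) is engaged — a current Provisional Exemption Letter is held. (l) would limit (k) — the baseline figure is 394, below the 447 limit — but (m) sets (l) aside: (m) operates — a home-based business operates on the lot. (n), which would lift (m), is not triggered — aggregate throughput is 7,810 units, not less than 6,620 units. Exception (e) stands.

No — exception (e) applies; Greta does not need a building permit.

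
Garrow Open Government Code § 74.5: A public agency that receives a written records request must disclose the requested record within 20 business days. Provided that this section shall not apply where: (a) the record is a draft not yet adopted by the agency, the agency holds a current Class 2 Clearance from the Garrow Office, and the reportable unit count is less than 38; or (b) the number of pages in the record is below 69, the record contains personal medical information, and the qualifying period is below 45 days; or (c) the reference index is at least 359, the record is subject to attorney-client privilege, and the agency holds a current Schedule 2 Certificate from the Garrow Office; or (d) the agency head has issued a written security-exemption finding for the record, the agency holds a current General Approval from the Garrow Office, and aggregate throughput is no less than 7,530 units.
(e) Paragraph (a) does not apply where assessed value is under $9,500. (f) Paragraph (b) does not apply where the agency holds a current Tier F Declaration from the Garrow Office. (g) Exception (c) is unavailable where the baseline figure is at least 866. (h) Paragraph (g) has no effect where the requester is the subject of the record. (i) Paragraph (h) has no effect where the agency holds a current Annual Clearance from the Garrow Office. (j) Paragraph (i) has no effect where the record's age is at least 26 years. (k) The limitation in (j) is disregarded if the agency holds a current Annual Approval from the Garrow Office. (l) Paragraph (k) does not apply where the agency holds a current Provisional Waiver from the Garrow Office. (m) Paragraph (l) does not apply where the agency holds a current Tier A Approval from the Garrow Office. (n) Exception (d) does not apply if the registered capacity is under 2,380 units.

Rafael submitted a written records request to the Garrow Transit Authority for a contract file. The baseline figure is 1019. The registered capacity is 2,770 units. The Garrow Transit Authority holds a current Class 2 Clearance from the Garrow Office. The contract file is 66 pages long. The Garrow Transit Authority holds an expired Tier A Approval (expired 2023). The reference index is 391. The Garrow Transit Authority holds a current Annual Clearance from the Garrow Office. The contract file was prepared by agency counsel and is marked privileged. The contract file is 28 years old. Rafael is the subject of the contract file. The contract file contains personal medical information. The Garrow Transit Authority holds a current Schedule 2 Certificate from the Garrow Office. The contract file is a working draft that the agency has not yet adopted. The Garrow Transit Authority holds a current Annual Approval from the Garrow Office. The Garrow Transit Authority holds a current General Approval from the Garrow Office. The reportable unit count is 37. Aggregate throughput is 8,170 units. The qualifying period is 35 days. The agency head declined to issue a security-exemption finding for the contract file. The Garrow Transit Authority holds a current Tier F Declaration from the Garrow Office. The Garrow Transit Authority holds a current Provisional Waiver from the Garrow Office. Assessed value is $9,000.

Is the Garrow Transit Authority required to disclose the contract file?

No — exception (c) applies; the Garrow Transit Authority is not required to disclose the contract file.

Exception (a)'s conditions are all satisfied: the contract file is an unadopted draft; a current Class 2 Clearance is held; the reportable unit count is 37, less than the 38 limit. However, paragraph (e) must be considered: (e) operates — assessed value is $9,000, under the $9,500 limit. (a) is therefore removed.
Exception (b) is satisfied on its face — the number of pages in the record is 66, below the 69 limit; the contract file contains personal medical information; the qualifying period is 35 days, below the 45 days limit. But: (f) is engaged — a current Tier F Declaration is held. So (b) is unavailable.
Exception (c)'s conditions are all satisfied: the reference index is 391, meeting the 359 threshold; the contract file is privileged; a current Schedule 2 Certificate is held. As to paragraphs (g)–(m): (g) applies (the baseline figure is 1,019, meeting the 866 threshold), but is set aside by (h): (h) is triggered — Rafael is the subject of the contract file. (i) would limit (h) — a current Annual Clearance is held — but (j) sets (i) aside: (j) operates against (i): the record's age is 28 years, meeting the 26 years threshold. (k) would limit (j) — a current Annual Approval is held — but (l) sets (k) aside: (l) operates — a current Provisional Waiver is held. (m), which would lift (l), is inapplicable — no current Tier A Approval is held. (c) remains available.
Exception (d) fails — the agency head declined to issue a security-exemption finding.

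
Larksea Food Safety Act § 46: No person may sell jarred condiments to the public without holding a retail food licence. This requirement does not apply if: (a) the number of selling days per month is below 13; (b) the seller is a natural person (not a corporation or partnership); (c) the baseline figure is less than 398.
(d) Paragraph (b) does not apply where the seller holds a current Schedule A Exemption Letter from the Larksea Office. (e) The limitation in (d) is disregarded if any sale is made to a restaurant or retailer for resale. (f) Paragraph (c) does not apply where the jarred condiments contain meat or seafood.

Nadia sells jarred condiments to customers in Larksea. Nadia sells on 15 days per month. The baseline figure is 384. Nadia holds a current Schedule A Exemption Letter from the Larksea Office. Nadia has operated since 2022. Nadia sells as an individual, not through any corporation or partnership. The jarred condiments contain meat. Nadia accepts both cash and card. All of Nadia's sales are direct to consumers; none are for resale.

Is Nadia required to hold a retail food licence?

Exception (a) does not apply: the number of selling days per month is 15, not below 13.
Exception (b) is satisfied on its face — the seller is a natural person. But applying paragraphs (d)–(e): (d) operates against (b): a current Schedule A Exemption Letter is held. (e), which would lift (d), is inapplicable — no sales are for resale. (b) is therefore removed.
Exception (c) is satisfied on its face — the baseline figure is 384, less than the 398 limit. Turning to paragraph (f): (f) operates against (c): the jarred condiments contain meat. Exception (c) does not apply.
No exception is made out. Nadia falls within the general rule.

Yes — Nadia must hold a retail food licence.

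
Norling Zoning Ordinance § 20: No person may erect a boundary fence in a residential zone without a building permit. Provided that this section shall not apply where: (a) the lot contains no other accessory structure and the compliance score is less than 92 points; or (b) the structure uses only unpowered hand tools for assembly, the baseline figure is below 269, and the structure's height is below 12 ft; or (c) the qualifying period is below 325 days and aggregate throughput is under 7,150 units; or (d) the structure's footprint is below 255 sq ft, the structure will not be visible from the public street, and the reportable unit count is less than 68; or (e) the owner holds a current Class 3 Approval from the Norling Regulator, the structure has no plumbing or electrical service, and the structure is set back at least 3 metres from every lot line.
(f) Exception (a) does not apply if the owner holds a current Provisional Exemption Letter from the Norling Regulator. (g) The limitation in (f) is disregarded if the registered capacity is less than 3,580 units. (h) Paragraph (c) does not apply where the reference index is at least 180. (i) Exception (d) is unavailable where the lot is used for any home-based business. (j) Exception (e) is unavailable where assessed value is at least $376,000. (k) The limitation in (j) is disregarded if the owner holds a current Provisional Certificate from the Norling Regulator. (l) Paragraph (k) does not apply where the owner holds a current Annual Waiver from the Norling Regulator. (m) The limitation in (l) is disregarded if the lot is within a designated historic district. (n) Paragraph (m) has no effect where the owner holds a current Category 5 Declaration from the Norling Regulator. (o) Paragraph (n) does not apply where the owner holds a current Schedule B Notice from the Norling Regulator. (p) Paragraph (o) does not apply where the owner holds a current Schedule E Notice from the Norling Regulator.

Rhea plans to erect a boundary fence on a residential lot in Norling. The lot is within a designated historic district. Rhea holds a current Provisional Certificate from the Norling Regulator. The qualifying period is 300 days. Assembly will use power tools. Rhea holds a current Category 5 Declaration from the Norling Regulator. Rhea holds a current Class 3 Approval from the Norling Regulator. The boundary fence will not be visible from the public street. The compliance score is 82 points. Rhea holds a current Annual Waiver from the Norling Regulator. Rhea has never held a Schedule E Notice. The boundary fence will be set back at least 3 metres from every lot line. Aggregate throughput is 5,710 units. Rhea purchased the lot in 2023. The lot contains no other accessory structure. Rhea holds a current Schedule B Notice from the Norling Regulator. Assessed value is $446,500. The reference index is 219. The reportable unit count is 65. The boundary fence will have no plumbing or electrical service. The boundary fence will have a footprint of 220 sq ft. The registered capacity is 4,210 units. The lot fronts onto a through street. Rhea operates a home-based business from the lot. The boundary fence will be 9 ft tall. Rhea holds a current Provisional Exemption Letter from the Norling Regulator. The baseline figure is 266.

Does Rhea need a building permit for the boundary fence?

All of (a)'s requirements are met (the lot has no other accessory structure; the compliance score is 82 points, less than the 92 points limit). However, paragraphs (f)–(g) must be considered: (f) operates — a current Provisional Exemption Letter is held. (g), which would lift (f), is inapplicable — the registered capacity is 4,210 units, not less than 3,580 units. So (a) is unavailable.
Exception (b) requires that the structure uses only unpowered hand tools for assembly; but assembly uses power tools, so (b) is unavailable.
Exception (c): the qualifying period is 300 days, below the 325 days limit; aggregate throughput is 5,710 units, under the 7,150 units limit — every condition holds. But applying paragraph (h): (h) is triggered — the reference index is 219, meeting the 180 threshold. So (c) is unavailable.
Exception (d): the structure's footprint is 220 sq ft, below the 255 sq ft limit; the structure will not be visible from the street; the reportable unit count is 65, less than the 68 limit — every condition holds. But: (i) operates against (d): a home-based business operates on the lot. (d) is therefore removed.
All of (e)'s requirements are met (a current Class 3 Approval is held; there is no plumbing or electrical service; the setback is at least 3 m on every side). Considering the limiting provisions: (j) is engaged (assessed value is $446,500, meeting the $376,000 threshold), but yields to (k): (k) applies — a current Provisional Certificate is held. (l) is triggered (a current Annual Waiver is held), but yields to (m): (m) applies — the lot is in a historic district. (n) would limit (m) — a current Category 5 Declaration is held — but (o) sets (n) aside: (o) applies — a current Schedule B Notice is held. (p), which would lift (o), does not operate here — the Schedule E Notice is not current. (e) remains available.

No — exception (e) applies; Rhea does not need a building permit.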